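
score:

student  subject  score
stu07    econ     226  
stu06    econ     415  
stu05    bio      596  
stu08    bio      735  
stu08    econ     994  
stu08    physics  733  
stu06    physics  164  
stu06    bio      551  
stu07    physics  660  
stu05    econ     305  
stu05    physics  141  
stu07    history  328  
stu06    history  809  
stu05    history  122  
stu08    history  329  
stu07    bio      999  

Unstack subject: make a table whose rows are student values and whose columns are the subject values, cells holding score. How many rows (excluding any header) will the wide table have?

4

4 distinct student values → 4 rows.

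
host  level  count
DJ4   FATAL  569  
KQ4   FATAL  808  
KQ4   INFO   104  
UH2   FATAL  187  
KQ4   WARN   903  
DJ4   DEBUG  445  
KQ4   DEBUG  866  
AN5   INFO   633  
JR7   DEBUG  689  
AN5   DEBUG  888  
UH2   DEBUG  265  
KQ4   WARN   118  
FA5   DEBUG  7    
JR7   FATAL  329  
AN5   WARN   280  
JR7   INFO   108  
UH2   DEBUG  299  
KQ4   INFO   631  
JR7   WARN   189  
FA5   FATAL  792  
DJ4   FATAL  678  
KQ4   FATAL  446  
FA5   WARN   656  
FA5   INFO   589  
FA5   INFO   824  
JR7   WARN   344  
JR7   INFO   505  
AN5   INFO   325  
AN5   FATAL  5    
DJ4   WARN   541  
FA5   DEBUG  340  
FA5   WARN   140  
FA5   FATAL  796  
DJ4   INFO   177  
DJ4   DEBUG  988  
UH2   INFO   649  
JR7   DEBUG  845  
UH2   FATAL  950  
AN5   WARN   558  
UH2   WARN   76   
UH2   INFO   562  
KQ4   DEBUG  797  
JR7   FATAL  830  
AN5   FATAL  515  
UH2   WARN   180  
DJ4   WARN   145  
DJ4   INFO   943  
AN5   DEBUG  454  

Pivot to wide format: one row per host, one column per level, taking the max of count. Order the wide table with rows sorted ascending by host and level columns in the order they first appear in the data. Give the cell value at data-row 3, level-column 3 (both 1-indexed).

656

With rows sorted ascending by host, row 3 is host=FA5. level columns in first-appearance order: FATAL, INFO, WARN, DEBUG; column 3 is WARN.
Long rows with host=FA5, level=WARN: max(656, 140) = 656.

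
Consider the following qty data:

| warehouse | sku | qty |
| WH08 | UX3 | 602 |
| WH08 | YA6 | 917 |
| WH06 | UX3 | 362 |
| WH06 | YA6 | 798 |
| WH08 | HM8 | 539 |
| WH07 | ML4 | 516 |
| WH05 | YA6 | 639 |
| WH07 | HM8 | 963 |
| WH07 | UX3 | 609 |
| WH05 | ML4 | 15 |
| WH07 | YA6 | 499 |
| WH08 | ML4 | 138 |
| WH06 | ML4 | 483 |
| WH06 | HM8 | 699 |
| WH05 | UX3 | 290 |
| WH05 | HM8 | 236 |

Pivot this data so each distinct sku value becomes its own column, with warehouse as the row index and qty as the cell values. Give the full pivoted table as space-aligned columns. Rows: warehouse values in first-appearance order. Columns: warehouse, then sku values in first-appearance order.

warehouse  UX3  YA6  HM8  ML4
WH08       602  917  539  138
WH06       362  798  699  483
WH07       609  499  963  516
WH05       290  639  236  15 

Columns: warehouse plus the 4 distinct sku values (UX3, YA6, HM8, ML4).
For example, row WH08 column UX3 takes qty=602 from the long row (WH08, UX3).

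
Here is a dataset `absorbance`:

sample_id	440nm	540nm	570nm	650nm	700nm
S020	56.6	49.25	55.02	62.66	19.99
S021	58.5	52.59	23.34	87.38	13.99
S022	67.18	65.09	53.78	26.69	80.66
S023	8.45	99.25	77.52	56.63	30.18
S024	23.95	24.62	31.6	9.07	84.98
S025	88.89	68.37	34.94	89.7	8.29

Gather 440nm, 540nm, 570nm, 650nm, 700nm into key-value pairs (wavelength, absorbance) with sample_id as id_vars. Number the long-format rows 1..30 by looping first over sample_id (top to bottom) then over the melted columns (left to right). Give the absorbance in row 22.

30 rows total (6 × 5). Row 22: index ⌊(22-1)/5⌋ = 4 into sample_id → S024; (22-1) mod 5 = 1 into the melted columns → 540nm.
So row 22 is (S024, 540nm, 24.62); absorbance = 24.62.

24.62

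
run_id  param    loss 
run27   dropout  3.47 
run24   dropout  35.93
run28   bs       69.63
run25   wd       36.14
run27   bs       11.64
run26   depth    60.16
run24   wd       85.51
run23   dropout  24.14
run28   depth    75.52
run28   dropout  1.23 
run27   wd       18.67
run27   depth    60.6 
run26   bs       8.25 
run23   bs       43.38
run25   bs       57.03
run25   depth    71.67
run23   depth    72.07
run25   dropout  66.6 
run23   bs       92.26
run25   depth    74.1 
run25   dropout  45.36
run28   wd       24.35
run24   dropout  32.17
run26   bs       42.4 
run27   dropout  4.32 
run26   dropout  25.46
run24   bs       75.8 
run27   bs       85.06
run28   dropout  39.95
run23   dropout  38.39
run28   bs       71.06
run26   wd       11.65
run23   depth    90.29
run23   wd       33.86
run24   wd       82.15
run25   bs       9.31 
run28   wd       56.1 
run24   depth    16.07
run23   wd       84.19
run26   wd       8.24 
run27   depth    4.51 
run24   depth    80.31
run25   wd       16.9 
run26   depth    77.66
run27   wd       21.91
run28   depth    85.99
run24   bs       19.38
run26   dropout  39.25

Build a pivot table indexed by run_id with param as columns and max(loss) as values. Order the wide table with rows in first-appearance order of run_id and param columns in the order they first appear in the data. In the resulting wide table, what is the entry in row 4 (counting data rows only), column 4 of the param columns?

74.1

With rows in first-appearance order of run_id, row 4 is run_id=run25. param columns in first-appearance order: dropout, bs, wd, depth; column 4 is depth.
Long rows with run_id=run25, param=depth: max(71.67, 74.1) = 74.1.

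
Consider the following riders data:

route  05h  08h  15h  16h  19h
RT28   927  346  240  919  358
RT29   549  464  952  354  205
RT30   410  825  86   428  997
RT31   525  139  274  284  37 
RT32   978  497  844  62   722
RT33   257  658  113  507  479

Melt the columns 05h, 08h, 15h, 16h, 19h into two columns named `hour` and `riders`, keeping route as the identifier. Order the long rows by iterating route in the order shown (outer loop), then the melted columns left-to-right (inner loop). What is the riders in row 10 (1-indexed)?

205

30 rows total (6 × 5). Row 10: index ⌊(10-1)/5⌋ = 1 into route → RT29; (10-1) mod 5 = 4 into the melted columns → 19h.
So row 10 is (RT29, 19h, 205); riders = 205.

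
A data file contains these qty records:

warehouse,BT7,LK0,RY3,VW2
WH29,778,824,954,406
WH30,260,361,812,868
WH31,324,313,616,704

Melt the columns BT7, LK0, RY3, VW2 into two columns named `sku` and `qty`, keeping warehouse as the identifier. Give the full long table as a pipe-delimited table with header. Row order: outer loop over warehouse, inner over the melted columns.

| warehouse | sku | qty |
| WH29 | BT7 | 778 |
| WH29 | LK0 | 824 |
| WH29 | RY3 | 954 |
| WH29 | VW2 | 406 |
| WH30 | BT7 | 260 |
| WH30 | LK0 | 361 |
| WH30 | RY3 | 812 |
| WH30 | VW2 | 868 |
| WH31 | BT7 | 324 |
| WH31 | LK0 | 313 |
| WH31 | RY3 | 616 |
| WH31 | VW2 | 704 |

Each (warehouse, column) pair becomes one row: 3 × 4 = 12 rows.
For example, (WH29, BT7) → qty=778.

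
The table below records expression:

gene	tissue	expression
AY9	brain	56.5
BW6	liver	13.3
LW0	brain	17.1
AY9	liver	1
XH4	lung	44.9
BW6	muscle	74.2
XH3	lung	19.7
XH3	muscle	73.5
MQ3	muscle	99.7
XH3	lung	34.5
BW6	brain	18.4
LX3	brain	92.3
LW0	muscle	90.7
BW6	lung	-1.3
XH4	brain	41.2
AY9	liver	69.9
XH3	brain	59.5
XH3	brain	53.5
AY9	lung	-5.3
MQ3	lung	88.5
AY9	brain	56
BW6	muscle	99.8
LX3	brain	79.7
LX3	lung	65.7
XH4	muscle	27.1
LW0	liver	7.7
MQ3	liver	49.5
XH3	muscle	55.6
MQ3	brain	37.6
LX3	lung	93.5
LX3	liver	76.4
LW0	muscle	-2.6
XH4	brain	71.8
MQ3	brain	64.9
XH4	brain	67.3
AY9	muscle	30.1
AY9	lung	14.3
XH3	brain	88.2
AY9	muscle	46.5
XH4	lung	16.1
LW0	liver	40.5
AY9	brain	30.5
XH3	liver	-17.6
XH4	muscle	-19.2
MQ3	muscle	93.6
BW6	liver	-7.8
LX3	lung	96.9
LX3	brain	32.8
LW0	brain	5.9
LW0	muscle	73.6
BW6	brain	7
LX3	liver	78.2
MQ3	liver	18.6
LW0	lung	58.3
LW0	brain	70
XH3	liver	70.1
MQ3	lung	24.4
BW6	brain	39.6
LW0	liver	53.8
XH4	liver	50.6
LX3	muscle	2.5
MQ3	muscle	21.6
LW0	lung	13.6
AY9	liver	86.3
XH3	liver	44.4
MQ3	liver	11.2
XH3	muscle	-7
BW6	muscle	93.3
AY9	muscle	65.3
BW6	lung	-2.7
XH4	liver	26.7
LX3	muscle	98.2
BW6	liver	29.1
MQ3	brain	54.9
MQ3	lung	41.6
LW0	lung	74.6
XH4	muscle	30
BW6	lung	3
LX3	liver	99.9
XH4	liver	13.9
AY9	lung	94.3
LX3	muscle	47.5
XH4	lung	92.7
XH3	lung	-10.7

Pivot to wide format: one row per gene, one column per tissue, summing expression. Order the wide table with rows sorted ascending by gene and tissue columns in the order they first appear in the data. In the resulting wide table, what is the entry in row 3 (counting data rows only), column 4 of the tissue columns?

161.7

With rows sorted ascending by gene, row 3 is gene=LW0. tissue columns in first-appearance order: brain, liver, lung, muscle; column 4 is muscle.
Long rows with gene=LW0, tissue=muscle: 90.7 + -2.6 + 73.6 = 161.7.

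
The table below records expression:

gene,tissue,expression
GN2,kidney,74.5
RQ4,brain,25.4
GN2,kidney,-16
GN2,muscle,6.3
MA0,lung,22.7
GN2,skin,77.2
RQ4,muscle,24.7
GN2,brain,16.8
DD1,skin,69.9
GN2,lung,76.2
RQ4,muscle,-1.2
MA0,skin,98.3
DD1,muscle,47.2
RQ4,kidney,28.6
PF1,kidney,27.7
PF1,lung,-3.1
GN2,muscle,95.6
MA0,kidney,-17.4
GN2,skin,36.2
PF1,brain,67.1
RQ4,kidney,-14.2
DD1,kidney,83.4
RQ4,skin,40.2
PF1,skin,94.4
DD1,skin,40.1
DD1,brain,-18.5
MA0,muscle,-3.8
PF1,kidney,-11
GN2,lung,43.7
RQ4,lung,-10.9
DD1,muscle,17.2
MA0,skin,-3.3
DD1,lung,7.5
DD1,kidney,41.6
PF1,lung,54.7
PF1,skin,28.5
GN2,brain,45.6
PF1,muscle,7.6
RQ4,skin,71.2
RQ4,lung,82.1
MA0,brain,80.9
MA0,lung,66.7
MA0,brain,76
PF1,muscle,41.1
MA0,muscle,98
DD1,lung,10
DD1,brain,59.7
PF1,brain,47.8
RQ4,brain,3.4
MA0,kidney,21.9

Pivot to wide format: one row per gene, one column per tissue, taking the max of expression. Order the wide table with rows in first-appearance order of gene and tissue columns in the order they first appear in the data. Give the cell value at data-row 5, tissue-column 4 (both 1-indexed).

54.7

With rows in first-appearance order of gene, row 5 is gene=PF1. tissue columns in first-appearance order: kidney, brain, muscle, lung, skin; column 4 is lung.
Long rows with gene=PF1, tissue=lung: max(-3.1, 54.7) = 54.7.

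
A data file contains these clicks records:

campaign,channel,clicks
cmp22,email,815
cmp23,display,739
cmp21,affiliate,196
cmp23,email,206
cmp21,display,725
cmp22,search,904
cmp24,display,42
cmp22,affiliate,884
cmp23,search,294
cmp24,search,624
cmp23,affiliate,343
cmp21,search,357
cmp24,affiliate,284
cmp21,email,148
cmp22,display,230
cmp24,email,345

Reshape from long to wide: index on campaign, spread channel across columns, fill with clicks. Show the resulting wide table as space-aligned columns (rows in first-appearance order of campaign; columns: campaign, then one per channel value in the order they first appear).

campaign  email  display  affiliate  search
cmp22     815    230      884        904   
cmp23     206    739      343        294   
cmp21     148    725      196        357   
cmp24     345    42       284        624   

Columns: campaign plus the 4 distinct channel values (email, display, affiliate, search).
For example, row cmp22 column email takes clicks=815 from the long row (cmp22, email).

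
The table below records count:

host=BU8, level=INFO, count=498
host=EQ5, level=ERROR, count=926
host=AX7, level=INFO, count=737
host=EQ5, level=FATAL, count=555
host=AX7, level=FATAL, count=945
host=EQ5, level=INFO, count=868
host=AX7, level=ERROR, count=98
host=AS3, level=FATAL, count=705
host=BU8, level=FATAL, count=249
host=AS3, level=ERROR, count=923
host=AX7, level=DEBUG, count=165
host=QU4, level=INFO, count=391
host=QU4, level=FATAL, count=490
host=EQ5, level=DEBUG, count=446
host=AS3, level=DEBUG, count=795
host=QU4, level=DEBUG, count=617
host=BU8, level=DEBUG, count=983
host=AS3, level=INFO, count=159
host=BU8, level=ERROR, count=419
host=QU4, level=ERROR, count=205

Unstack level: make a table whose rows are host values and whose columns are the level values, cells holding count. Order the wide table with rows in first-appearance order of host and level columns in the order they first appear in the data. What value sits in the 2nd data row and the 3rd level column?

555

With rows in first-appearance order of host, row 2 is host=EQ5. level columns in first-appearance order: INFO, ERROR, FATAL, DEBUG; column 3 is FATAL.
Long rows with host=EQ5, level=FATAL: count = 555.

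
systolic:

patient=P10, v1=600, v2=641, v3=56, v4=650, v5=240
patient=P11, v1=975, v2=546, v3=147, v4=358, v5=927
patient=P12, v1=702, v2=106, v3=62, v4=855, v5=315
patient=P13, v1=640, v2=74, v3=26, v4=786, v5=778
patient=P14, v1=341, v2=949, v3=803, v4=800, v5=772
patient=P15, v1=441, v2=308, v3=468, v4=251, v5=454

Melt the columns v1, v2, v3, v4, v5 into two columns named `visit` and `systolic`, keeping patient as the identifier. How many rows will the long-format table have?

6 patient values × 5 melted columns = 30 rows.

30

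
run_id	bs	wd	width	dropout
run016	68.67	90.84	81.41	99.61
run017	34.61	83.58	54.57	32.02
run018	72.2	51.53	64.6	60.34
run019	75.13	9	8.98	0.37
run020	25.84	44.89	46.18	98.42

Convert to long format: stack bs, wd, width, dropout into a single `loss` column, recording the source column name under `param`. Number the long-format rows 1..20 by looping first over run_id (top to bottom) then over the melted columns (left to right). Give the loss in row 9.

20 rows total (5 × 4). Row 9: index ⌊(9-1)/4⌋ = 2 into run_id → run018; (9-1) mod 4 = 0 into the melted columns → bs.
So row 9 is (run018, bs, 72.2); loss = 72.2.

72.2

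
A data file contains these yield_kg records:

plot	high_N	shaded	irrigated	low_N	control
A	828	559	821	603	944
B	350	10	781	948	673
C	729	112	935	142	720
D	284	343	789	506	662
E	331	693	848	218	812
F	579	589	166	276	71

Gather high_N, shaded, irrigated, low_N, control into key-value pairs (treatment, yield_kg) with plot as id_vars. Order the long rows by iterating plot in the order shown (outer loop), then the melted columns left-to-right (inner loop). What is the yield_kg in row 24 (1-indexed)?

218

30 rows total (6 × 5). Row 24: index ⌊(24-1)/5⌋ = 4 into plot → E; (24-1) mod 5 = 3 into the melted columns → low_N.
So row 24 is (E, low_N, 218); yield_kg = 218.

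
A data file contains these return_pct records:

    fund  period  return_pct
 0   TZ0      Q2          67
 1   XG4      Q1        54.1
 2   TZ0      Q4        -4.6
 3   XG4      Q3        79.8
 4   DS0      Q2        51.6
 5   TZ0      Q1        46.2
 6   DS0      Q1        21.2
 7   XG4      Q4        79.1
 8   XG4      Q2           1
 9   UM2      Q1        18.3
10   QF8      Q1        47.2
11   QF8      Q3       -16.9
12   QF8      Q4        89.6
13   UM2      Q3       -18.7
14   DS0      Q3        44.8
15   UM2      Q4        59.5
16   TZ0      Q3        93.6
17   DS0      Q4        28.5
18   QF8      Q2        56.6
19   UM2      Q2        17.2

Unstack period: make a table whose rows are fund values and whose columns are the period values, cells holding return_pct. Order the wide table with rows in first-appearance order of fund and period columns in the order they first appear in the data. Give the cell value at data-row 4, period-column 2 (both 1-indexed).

With rows in first-appearance order of fund, row 4 is fund=UM2. period columns in first-appearance order: Q2, Q1, Q4, Q3; column 2 is Q1.
Long rows with fund=UM2, period=Q1: return_pct = 18.3.

18.3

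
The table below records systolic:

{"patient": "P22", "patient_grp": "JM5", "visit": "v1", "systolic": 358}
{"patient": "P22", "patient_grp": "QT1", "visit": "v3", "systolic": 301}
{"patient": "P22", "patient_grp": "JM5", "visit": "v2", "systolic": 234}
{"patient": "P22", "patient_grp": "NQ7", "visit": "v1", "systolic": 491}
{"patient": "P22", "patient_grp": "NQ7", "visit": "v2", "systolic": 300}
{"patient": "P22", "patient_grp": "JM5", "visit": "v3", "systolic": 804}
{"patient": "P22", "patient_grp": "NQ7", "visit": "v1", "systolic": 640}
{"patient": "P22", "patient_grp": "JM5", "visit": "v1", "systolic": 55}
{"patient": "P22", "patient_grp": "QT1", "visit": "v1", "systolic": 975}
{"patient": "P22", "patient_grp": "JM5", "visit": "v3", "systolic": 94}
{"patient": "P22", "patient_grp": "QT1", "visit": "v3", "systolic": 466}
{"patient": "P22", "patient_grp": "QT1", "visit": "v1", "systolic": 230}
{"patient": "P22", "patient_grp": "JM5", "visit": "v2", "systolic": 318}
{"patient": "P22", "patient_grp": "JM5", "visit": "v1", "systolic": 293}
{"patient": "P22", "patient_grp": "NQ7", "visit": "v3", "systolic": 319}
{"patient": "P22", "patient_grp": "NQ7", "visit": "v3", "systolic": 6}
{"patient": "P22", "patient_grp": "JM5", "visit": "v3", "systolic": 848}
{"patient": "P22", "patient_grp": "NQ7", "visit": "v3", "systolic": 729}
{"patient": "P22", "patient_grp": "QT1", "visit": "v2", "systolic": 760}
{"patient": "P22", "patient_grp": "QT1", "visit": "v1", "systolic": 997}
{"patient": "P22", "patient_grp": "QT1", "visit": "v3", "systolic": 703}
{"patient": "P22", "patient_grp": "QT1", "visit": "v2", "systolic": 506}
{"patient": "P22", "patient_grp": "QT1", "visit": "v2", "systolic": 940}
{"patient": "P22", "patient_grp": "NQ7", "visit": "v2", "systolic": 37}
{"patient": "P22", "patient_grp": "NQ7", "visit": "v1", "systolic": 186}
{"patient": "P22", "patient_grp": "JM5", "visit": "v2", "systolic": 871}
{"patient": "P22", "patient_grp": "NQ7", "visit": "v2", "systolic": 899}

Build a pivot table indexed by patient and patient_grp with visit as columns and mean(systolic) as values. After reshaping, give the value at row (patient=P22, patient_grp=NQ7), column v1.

Rows with patient=P22, patient_grp=NQ7 and visit=v1: systolic values are 491, 640, 186.
(491 + 640 + 186) / 3 = 439.

439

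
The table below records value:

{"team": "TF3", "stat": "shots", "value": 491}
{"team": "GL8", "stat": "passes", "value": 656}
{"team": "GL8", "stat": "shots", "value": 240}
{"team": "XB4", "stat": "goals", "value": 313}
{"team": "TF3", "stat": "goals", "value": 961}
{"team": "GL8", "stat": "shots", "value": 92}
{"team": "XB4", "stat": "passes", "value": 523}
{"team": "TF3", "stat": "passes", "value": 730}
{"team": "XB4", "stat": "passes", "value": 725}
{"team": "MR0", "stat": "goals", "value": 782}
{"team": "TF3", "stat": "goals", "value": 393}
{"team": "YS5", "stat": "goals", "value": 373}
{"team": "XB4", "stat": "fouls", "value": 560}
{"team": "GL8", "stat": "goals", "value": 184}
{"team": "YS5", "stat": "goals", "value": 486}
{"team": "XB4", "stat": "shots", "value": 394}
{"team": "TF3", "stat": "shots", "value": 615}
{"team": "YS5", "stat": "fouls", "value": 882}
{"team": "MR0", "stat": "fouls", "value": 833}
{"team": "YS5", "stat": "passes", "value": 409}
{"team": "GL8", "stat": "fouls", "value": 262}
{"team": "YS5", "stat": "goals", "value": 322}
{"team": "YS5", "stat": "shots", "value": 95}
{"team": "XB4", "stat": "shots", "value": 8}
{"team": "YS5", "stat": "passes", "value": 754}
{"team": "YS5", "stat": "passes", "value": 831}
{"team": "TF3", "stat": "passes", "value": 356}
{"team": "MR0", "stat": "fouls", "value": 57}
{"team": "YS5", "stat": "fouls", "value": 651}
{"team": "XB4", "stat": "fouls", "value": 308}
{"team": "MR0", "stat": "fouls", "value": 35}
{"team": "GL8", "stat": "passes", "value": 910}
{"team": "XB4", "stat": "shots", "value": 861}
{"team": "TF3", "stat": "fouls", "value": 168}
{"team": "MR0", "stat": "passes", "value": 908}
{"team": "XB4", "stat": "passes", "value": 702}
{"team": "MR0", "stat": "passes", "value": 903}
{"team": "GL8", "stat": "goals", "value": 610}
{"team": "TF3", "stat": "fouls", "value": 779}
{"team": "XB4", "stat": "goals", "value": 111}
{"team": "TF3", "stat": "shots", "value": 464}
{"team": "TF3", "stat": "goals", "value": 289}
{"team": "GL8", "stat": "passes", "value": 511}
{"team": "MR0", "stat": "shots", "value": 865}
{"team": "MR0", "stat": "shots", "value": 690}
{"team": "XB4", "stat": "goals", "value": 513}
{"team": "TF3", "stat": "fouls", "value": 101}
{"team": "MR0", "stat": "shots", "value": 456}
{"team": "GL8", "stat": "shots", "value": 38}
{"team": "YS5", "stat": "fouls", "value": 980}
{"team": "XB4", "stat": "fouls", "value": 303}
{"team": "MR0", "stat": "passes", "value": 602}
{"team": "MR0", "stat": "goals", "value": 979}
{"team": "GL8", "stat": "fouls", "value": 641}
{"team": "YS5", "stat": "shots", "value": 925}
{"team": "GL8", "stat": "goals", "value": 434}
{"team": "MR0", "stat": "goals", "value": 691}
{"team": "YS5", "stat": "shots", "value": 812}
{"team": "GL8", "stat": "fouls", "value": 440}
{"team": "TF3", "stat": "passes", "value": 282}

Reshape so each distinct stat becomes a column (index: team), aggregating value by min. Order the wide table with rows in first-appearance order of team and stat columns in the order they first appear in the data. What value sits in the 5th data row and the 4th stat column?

651

With rows in first-appearance order of team, row 5 is team=YS5. stat columns in first-appearance order: shots, passes, goals, fouls; column 4 is fouls.
Long rows with team=YS5, stat=fouls: min(882, 651, 980) = 651.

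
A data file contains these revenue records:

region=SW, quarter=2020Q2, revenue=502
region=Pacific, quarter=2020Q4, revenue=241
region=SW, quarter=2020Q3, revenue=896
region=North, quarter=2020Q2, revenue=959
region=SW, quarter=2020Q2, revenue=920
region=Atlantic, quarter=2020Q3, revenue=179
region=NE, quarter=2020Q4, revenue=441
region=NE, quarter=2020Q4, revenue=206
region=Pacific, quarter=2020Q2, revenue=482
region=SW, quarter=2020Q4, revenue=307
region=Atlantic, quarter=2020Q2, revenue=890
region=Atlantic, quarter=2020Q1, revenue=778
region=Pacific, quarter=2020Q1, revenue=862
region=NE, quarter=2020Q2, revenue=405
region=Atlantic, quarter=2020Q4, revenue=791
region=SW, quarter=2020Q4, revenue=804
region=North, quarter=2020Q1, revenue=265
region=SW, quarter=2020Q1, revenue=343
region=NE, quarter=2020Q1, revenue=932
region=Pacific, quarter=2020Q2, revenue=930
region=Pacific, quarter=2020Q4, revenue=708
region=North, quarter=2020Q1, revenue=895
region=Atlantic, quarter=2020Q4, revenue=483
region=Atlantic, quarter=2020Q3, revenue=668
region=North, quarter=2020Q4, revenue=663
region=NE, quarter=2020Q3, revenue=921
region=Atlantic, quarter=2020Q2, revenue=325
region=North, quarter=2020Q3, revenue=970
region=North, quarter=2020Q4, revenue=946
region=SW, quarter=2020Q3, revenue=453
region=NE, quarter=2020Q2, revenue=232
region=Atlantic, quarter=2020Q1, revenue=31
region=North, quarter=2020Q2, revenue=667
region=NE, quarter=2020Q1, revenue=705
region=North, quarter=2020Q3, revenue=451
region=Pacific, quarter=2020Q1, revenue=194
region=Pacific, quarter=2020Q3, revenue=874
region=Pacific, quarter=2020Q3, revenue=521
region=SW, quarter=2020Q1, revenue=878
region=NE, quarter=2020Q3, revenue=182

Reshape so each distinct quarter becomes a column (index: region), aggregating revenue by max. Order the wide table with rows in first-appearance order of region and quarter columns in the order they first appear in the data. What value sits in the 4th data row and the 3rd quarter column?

668

With rows in first-appearance order of region, row 4 is region=Atlantic. quarter columns in first-appearance order: 2020Q2, 2020Q4, 2020Q3, 2020Q1; column 3 is 2020Q3.
Long rows with region=Atlantic, quarter=2020Q3: max(179, 668) = 668.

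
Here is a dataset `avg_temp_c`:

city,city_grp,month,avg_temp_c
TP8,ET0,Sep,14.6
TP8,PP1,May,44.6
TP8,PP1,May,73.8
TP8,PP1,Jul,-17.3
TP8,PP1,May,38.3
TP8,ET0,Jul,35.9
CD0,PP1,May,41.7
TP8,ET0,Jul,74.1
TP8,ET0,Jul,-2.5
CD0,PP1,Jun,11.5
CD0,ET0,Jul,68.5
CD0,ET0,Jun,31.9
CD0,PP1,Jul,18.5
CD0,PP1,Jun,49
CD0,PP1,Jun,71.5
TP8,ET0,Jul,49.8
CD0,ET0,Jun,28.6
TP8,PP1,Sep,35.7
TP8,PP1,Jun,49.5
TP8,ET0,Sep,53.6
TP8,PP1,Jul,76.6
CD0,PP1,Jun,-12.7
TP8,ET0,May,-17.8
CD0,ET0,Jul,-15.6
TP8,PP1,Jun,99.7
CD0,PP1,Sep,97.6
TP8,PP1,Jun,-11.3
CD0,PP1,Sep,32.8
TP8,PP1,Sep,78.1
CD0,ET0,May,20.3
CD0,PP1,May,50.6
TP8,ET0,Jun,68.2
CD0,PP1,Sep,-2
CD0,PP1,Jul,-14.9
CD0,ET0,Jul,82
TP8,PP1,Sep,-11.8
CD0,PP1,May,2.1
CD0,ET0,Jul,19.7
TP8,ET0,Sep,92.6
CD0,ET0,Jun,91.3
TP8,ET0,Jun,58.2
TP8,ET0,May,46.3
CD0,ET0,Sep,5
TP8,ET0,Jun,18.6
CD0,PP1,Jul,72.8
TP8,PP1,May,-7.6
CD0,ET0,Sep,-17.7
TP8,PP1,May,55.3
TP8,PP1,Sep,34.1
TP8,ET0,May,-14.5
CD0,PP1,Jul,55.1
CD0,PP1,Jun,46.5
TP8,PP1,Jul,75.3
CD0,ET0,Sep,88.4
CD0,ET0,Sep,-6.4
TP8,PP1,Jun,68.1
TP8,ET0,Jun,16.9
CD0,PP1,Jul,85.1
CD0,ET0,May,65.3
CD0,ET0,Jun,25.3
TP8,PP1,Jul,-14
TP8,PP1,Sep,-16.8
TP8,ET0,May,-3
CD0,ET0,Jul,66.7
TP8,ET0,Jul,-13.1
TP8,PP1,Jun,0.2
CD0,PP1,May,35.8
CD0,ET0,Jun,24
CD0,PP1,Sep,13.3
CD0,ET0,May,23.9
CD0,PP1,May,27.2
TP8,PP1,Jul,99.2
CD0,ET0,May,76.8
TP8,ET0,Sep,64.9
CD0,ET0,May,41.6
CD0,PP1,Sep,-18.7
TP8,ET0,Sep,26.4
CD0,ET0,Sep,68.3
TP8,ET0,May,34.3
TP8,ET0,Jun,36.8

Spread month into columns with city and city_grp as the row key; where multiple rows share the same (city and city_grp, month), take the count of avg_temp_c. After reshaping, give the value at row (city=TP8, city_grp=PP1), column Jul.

5

Rows with city=TP8, city_grp=PP1 and month=Jul: avg_temp_c values are -17.3, 76.6, 75.3, -14, 99.2.
5 rows match — count = 5.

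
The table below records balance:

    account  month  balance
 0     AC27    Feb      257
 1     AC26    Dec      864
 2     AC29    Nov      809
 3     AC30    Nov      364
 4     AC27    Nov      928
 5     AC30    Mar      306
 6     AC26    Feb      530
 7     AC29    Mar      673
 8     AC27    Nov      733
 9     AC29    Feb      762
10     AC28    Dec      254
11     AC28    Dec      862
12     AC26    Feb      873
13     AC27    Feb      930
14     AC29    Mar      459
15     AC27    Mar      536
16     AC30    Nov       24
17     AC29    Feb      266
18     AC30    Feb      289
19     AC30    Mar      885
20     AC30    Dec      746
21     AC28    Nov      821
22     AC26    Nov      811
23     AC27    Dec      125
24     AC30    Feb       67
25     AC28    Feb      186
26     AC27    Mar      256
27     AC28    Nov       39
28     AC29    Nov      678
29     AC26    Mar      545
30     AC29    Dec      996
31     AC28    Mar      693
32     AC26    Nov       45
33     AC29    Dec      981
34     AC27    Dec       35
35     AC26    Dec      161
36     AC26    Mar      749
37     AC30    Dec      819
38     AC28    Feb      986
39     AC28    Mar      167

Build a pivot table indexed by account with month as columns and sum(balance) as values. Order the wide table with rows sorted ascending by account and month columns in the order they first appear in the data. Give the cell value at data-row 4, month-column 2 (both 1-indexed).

1977

With rows sorted ascending by account, row 4 is account=AC29. month columns in first-appearance order: Feb, Dec, Nov, Mar; column 2 is Dec.
Long rows with account=AC29, month=Dec: 996 + 981 = 1977.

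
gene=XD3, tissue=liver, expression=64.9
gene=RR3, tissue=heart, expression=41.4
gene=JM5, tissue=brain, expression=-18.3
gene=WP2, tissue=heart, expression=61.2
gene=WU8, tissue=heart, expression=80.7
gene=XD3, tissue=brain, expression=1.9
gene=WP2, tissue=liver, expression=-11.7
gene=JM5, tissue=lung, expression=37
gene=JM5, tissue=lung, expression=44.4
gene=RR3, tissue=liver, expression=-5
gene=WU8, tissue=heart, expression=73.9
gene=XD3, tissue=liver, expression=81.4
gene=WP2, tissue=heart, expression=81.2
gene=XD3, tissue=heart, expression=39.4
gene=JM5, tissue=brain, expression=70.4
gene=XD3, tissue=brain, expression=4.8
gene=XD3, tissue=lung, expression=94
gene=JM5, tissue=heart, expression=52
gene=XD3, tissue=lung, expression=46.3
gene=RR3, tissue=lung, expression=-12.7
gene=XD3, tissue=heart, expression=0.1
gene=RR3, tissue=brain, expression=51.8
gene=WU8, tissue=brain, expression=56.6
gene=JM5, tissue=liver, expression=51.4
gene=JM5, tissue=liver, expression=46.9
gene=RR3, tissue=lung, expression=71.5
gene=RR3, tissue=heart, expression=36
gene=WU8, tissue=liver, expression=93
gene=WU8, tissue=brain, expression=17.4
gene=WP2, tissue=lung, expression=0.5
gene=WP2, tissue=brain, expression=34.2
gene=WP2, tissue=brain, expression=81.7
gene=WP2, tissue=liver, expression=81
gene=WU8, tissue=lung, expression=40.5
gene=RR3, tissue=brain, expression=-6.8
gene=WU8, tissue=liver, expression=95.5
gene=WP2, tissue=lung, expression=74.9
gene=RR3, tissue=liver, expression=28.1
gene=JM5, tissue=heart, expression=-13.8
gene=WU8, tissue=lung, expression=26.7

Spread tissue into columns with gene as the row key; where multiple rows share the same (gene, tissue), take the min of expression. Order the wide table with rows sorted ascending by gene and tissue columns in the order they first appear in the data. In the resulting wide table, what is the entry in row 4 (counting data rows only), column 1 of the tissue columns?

93

With rows sorted ascending by gene, row 4 is gene=WU8. tissue columns in first-appearance order: liver, heart, brain, lung; column 1 is liver.
Long rows with gene=WU8, tissue=liver: min(93, 95.5) = 93.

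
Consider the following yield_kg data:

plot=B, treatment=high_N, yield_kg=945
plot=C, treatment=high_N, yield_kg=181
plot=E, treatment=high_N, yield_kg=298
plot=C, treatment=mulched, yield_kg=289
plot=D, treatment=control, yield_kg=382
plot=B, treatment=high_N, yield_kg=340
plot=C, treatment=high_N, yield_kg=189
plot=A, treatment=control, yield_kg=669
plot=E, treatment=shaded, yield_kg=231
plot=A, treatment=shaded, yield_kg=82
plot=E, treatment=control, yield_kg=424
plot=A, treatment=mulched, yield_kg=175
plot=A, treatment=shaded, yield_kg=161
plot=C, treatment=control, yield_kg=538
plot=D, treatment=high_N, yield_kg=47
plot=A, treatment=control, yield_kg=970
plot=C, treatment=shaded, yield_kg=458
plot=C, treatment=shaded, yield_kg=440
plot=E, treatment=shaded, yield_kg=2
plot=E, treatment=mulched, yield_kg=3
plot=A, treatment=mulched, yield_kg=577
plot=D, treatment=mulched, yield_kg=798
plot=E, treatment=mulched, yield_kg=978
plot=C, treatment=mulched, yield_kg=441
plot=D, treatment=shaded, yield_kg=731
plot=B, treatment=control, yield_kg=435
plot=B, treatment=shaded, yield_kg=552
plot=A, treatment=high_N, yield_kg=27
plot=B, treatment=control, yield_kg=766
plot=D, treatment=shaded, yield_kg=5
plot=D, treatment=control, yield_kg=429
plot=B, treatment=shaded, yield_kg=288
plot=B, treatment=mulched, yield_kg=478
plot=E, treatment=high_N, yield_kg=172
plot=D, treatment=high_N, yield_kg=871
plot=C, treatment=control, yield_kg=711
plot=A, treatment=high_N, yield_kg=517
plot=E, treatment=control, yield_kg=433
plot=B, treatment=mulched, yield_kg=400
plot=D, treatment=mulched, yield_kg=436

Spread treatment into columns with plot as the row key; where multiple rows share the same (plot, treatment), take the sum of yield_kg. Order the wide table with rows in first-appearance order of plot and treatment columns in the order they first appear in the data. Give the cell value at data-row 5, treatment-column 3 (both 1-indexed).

With rows in first-appearance order of plot, row 5 is plot=A. treatment columns in first-appearance order: high_N, mulched, control, shaded; column 3 is control.
Long rows with plot=A, treatment=control: 669 + 970 = 1639.

1639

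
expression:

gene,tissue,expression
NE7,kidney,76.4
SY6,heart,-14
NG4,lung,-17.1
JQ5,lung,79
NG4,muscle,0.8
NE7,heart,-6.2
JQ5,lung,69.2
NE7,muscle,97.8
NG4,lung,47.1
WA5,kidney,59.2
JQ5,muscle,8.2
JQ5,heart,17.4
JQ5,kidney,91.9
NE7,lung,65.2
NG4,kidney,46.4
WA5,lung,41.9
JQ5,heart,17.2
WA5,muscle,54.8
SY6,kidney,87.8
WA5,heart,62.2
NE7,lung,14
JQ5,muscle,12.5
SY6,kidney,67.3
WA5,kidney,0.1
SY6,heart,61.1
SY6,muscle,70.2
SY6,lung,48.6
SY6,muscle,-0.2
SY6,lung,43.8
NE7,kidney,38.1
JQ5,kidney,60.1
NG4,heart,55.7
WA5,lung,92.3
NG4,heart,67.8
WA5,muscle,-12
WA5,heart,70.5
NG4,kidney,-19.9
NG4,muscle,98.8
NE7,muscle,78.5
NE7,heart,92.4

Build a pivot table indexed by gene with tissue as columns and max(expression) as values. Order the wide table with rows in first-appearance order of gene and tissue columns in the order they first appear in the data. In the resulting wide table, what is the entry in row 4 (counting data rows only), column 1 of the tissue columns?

91.9

With rows in first-appearance order of gene, row 4 is gene=JQ5. tissue columns in first-appearance order: kidney, heart, lung, muscle; column 1 is kidney.
Long rows with gene=JQ5, tissue=kidney: max(91.9, 60.1) = 91.9.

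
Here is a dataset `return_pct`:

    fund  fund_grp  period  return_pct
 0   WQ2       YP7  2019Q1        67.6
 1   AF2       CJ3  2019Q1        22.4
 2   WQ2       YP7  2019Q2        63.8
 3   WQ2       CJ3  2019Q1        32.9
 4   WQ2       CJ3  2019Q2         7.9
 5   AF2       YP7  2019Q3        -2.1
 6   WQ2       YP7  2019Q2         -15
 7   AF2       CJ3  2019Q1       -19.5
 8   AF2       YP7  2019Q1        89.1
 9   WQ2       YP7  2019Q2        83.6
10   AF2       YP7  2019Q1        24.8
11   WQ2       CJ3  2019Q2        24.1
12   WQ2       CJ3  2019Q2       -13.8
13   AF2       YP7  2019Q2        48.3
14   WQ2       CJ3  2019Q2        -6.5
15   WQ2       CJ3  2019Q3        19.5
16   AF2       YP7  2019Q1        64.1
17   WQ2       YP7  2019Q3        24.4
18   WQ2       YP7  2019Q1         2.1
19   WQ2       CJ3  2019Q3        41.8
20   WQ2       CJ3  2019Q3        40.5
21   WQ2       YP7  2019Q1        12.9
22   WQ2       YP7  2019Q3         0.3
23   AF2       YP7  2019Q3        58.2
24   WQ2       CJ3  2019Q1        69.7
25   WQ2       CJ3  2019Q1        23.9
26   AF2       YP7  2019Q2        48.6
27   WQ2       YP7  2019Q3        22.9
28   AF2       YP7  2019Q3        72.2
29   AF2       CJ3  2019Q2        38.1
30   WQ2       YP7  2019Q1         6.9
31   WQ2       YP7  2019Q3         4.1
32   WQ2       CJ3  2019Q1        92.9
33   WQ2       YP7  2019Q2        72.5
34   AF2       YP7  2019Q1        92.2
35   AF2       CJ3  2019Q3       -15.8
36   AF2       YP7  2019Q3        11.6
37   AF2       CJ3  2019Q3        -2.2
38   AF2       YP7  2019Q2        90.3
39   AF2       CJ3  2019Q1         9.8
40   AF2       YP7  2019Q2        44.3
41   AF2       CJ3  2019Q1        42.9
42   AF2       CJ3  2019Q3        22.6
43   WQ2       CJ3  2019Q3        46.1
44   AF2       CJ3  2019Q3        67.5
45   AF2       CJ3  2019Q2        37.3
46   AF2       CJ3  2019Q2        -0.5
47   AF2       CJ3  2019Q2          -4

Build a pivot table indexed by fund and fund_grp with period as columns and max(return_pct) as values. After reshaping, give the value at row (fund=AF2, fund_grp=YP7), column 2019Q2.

Rows with fund=AF2, fund_grp=YP7 and period=2019Q2: return_pct values are 48.3, 48.6, 90.3, 44.3.
max(48.3, 48.6, 90.3, 44.3) = 90.3.

90.3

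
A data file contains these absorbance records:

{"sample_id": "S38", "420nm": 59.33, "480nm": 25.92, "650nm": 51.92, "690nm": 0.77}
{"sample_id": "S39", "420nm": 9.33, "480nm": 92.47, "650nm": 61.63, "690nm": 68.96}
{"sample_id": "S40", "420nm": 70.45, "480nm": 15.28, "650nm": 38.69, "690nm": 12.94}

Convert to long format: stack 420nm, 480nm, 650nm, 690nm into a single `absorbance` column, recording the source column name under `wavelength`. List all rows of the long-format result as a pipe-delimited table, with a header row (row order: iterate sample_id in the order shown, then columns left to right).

Each (sample_id, column) pair becomes one row: 3 × 4 = 12 rows.
For example, (S38, 420nm) → absorbance=59.33.

| sample_id | wavelength | absorbance |
| S38 | 420nm | 59.33 |
| S38 | 480nm | 25.92 |
| S38 | 650nm | 51.92 |
| S38 | 690nm | 0.77 |
| S39 | 420nm | 9.33 |
| S39 | 480nm | 92.47 |
| S39 | 650nm | 61.63 |
| S39 | 690nm | 68.96 |
| S40 | 420nm | 70.45 |
| S40 | 480nm | 15.28 |
| S40 | 650nm | 38.69 |
| S40 | 690nm | 12.94 |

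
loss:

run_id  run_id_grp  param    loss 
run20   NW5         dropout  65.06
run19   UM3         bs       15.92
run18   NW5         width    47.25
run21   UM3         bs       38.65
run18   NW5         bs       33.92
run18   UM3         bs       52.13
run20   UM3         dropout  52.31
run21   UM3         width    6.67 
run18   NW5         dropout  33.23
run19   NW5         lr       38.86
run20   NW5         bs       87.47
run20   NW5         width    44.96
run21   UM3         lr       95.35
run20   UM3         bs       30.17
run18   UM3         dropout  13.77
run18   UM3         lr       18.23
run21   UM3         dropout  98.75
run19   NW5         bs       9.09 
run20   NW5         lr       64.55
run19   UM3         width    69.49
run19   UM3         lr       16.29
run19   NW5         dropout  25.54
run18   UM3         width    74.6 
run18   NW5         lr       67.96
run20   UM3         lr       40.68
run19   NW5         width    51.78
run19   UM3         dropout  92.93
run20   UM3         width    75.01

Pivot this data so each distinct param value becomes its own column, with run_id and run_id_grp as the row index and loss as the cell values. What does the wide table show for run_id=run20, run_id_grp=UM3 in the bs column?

Wide layout: rows indexed by run_id and run_id_grp, columns are the 4 distinct param values (dropout, bs, width, lr).
Cell (run_id=run20, run_id_grp=UM3, param=bs) draws from the long row where run_id=run20, run_id_grp=UM3 and param=bs, which has loss=30.17.

30.17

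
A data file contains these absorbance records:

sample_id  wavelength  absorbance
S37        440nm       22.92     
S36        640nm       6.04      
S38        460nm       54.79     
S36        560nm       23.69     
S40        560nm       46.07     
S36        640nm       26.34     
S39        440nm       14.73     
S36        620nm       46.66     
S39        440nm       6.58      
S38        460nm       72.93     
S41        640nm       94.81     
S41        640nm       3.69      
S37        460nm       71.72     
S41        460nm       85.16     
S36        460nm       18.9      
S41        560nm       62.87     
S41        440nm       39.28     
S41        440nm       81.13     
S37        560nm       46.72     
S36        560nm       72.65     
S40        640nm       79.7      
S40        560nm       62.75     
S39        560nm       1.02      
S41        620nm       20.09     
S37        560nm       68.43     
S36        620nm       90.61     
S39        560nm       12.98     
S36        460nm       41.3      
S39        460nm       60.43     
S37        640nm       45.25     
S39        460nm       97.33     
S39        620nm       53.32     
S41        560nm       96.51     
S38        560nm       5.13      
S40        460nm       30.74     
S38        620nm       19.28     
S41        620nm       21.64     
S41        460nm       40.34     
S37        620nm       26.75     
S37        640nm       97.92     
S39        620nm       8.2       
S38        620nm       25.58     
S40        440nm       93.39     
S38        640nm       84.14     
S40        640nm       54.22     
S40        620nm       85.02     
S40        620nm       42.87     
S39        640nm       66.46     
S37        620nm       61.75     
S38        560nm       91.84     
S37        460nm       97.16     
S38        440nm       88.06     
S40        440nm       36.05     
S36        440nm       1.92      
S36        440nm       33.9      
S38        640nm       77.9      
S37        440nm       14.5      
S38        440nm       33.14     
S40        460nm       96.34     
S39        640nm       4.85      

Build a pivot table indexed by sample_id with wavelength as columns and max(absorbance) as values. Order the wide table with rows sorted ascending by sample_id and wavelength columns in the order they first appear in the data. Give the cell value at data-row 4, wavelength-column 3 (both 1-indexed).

97.33

With rows sorted ascending by sample_id, row 4 is sample_id=S39. wavelength columns in first-appearance order: 440nm, 640nm, 460nm, 560nm, 620nm; column 3 is 460nm.
Long rows with sample_id=S39, wavelength=460nm: max(60.43, 97.33) = 97.33.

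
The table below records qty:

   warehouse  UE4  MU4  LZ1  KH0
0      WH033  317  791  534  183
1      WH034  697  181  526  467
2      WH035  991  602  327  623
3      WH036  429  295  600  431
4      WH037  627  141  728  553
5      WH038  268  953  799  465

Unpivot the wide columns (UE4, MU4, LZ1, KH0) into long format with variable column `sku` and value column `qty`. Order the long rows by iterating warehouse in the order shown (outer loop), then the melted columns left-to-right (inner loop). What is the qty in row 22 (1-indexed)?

953

24 rows total (6 × 4). Row 22: index ⌊(22-1)/4⌋ = 5 into warehouse → WH038; (22-1) mod 4 = 1 into the melted columns → MU4.
So row 22 is (WH038, MU4, 953); qty = 953.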